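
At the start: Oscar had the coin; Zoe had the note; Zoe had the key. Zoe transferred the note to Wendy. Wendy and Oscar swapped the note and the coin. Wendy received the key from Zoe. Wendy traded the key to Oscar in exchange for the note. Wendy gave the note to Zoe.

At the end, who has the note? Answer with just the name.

Tracking all object holders:
Start: coin:Oscar, note:Zoe, key:Zoe
Event 1 (give note: Zoe -> Wendy). State: coin:Oscar, note:Wendy, key:Zoe
Event 2 (swap note<->coin: now note:Oscar, coin:Wendy). State: coin:Wendy, note:Oscar, key:Zoe
Event 3 (give key: Zoe -> Wendy). State: coin:Wendy, note:Oscar, key:Wendy
Event 4 (swap key<->note: now key:Oscar, note:Wendy). State: coin:Wendy, note:Wendy, key:Oscar
Event 5 (give note: Wendy -> Zoe). State: coin:Wendy, note:Zoe, key:Oscar

Final state: coin:Wendy, note:Zoe, key:Oscar
The note is held by Zoe.

Answer: Zoe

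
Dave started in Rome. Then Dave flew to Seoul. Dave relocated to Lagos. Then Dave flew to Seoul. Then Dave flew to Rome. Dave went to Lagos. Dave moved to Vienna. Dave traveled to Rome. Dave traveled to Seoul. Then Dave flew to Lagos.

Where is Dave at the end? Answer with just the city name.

Tracking Dave's location:
Start: Dave is in Rome.
After move 1: Rome -> Seoul. Dave is in Seoul.
After move 2: Seoul -> Lagos. Dave is in Lagos.
After move 3: Lagos -> Seoul. Dave is in Seoul.
After move 4: Seoul -> Rome. Dave is in Rome.
After move 5: Rome -> Lagos. Dave is in Lagos.
After move 6: Lagos -> Vienna. Dave is in Vienna.
After move 7: Vienna -> Rome. Dave is in Rome.
After move 8: Rome -> Seoul. Dave is in Seoul.
After move 9: Seoul -> Lagos. Dave is in Lagos.

Answer: Lagos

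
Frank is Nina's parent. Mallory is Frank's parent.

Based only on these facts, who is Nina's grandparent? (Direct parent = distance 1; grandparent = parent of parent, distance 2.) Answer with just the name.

Answer: Mallory

Derivation:
Reconstructing the parent chain from the given facts:
  Mallory -> Frank -> Nina
(each arrow means 'parent of the next')
Positions in the chain (0 = top):
  position of Mallory: 0
  position of Frank: 1
  position of Nina: 2

Nina is at position 2; the grandparent is 2 steps up the chain, i.e. position 0: Mallory.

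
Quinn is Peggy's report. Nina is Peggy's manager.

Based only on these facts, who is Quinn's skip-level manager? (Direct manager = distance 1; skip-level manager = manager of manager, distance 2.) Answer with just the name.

Answer: Nina

Derivation:
Reconstructing the manager chain from the given facts:
  Nina -> Peggy -> Quinn
(each arrow means 'manager of the next')
Positions in the chain (0 = top):
  position of Nina: 0
  position of Peggy: 1
  position of Quinn: 2

Quinn is at position 2; the skip-level manager is 2 steps up the chain, i.e. position 0: Nina.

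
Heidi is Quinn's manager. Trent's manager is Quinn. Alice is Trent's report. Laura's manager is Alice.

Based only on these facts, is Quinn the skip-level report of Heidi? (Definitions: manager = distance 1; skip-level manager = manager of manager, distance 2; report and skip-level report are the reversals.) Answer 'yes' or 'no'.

Answer: no

Derivation:
Reconstructing the manager chain from the given facts:
  Heidi -> Quinn -> Trent -> Alice -> Laura
(each arrow means 'manager of the next')
Positions in the chain (0 = top):
  position of Heidi: 0
  position of Quinn: 1
  position of Trent: 2
  position of Alice: 3
  position of Laura: 4

Quinn is at position 1, Heidi is at position 0; signed distance (j - i) = -1.
'skip-level report' requires j - i = -2. Actual distance is -1, so the relation does NOT hold.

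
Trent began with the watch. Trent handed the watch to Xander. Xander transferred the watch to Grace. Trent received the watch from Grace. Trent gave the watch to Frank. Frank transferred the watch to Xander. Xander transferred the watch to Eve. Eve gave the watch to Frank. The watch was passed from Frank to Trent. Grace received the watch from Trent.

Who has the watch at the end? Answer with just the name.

Answer: Grace

Derivation:
Tracking the watch through each event:
Start: Trent has the watch.
After event 1: Xander has the watch.
After event 2: Grace has the watch.
After event 3: Trent has the watch.
After event 4: Frank has the watch.
After event 5: Xander has the watch.
After event 6: Eve has the watch.
After event 7: Frank has the watch.
After event 8: Trent has the watch.
After event 9: Grace has the watch.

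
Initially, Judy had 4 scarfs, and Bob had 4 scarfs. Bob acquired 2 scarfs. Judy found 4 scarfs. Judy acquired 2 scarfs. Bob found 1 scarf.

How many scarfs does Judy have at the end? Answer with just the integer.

Answer: 10

Derivation:
Tracking counts step by step:
Start: Judy=4, Bob=4
Event 1 (Bob +2): Bob: 4 -> 6. State: Judy=4, Bob=6
Event 2 (Judy +4): Judy: 4 -> 8. State: Judy=8, Bob=6
Event 3 (Judy +2): Judy: 8 -> 10. State: Judy=10, Bob=6
Event 4 (Bob +1): Bob: 6 -> 7. State: Judy=10, Bob=7

Judy's final count: 10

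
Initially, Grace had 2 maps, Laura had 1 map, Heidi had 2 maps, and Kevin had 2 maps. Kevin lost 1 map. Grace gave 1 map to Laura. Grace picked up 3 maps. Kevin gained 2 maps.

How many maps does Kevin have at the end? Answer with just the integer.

Tracking counts step by step:
Start: Grace=2, Laura=1, Heidi=2, Kevin=2
Event 1 (Kevin -1): Kevin: 2 -> 1. State: Grace=2, Laura=1, Heidi=2, Kevin=1
Event 2 (Grace -> Laura, 1): Grace: 2 -> 1, Laura: 1 -> 2. State: Grace=1, Laura=2, Heidi=2, Kevin=1
Event 3 (Grace +3): Grace: 1 -> 4. State: Grace=4, Laura=2, Heidi=2, Kevin=1
Event 4 (Kevin +2): Kevin: 1 -> 3. State: Grace=4, Laura=2, Heidi=2, Kevin=3

Kevin's final count: 3

Answer: 3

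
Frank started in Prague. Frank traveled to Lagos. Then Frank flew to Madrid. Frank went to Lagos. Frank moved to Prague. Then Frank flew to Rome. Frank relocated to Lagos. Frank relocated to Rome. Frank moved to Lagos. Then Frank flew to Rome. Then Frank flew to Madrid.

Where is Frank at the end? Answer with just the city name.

Tracking Frank's location:
Start: Frank is in Prague.
After move 1: Prague -> Lagos. Frank is in Lagos.
After move 2: Lagos -> Madrid. Frank is in Madrid.
After move 3: Madrid -> Lagos. Frank is in Lagos.
After move 4: Lagos -> Prague. Frank is in Prague.
After move 5: Prague -> Rome. Frank is in Rome.
After move 6: Rome -> Lagos. Frank is in Lagos.
After move 7: Lagos -> Rome. Frank is in Rome.
After move 8: Rome -> Lagos. Frank is in Lagos.
After move 9: Lagos -> Rome. Frank is in Rome.
After move 10: Rome -> Madrid. Frank is in Madrid.

Answer: Madrid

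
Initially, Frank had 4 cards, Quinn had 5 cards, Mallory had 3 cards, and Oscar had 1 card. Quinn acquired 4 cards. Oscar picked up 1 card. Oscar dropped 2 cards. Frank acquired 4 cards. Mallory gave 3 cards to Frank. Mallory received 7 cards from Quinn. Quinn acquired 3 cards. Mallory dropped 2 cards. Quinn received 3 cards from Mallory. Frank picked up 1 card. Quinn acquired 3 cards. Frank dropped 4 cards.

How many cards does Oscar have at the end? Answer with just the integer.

Tracking counts step by step:
Start: Frank=4, Quinn=5, Mallory=3, Oscar=1
Event 1 (Quinn +4): Quinn: 5 -> 9. State: Frank=4, Quinn=9, Mallory=3, Oscar=1
Event 2 (Oscar +1): Oscar: 1 -> 2. State: Frank=4, Quinn=9, Mallory=3, Oscar=2
Event 3 (Oscar -2): Oscar: 2 -> 0. State: Frank=4, Quinn=9, Mallory=3, Oscar=0
Event 4 (Frank +4): Frank: 4 -> 8. State: Frank=8, Quinn=9, Mallory=3, Oscar=0
Event 5 (Mallory -> Frank, 3): Mallory: 3 -> 0, Frank: 8 -> 11. State: Frank=11, Quinn=9, Mallory=0, Oscar=0
Event 6 (Quinn -> Mallory, 7): Quinn: 9 -> 2, Mallory: 0 -> 7. State: Frank=11, Quinn=2, Mallory=7, Oscar=0
Event 7 (Quinn +3): Quinn: 2 -> 5. State: Frank=11, Quinn=5, Mallory=7, Oscar=0
Event 8 (Mallory -2): Mallory: 7 -> 5. State: Frank=11, Quinn=5, Mallory=5, Oscar=0
Event 9 (Mallory -> Quinn, 3): Mallory: 5 -> 2, Quinn: 5 -> 8. State: Frank=11, Quinn=8, Mallory=2, Oscar=0
Event 10 (Frank +1): Frank: 11 -> 12. State: Frank=12, Quinn=8, Mallory=2, Oscar=0
Event 11 (Quinn +3): Quinn: 8 -> 11. State: Frank=12, Quinn=11, Mallory=2, Oscar=0
Event 12 (Frank -4): Frank: 12 -> 8. State: Frank=8, Quinn=11, Mallory=2, Oscar=0

Oscar's final count: 0

Answer: 0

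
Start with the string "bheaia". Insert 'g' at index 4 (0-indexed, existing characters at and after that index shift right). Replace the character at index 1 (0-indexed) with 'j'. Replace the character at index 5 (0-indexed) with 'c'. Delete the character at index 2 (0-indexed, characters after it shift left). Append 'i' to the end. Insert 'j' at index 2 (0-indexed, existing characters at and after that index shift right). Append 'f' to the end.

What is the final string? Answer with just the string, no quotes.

Answer: bjjagcaif

Derivation:
Applying each edit step by step:
Start: "bheaia"
Op 1 (insert 'g' at idx 4): "bheaia" -> "bheagia"
Op 2 (replace idx 1: 'h' -> 'j'): "bheagia" -> "bjeagia"
Op 3 (replace idx 5: 'i' -> 'c'): "bjeagia" -> "bjeagca"
Op 4 (delete idx 2 = 'e'): "bjeagca" -> "bjagca"
Op 5 (append 'i'): "bjagca" -> "bjagcai"
Op 6 (insert 'j' at idx 2): "bjagcai" -> "bjjagcai"
Op 7 (append 'f'): "bjjagcai" -> "bjjagcaif"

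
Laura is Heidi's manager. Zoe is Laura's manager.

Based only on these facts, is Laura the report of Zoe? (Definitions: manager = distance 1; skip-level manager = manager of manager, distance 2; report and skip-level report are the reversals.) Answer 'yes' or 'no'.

Reconstructing the manager chain from the given facts:
  Zoe -> Laura -> Heidi
(each arrow means 'manager of the next')
Positions in the chain (0 = top):
  position of Zoe: 0
  position of Laura: 1
  position of Heidi: 2

Laura is at position 1, Zoe is at position 0; signed distance (j - i) = -1.
'report' requires j - i = -1. Actual distance is -1, so the relation HOLDS.

Answer: yes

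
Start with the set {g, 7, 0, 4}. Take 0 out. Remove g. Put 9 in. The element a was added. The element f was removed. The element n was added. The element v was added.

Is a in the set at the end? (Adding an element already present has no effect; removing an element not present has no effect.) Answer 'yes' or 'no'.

Answer: yes

Derivation:
Tracking the set through each operation:
Start: {0, 4, 7, g}
Event 1 (remove 0): removed. Set: {4, 7, g}
Event 2 (remove g): removed. Set: {4, 7}
Event 3 (add 9): added. Set: {4, 7, 9}
Event 4 (add a): added. Set: {4, 7, 9, a}
Event 5 (remove f): not present, no change. Set: {4, 7, 9, a}
Event 6 (add n): added. Set: {4, 7, 9, a, n}
Event 7 (add v): added. Set: {4, 7, 9, a, n, v}

Final set: {4, 7, 9, a, n, v} (size 6)
a is in the final set.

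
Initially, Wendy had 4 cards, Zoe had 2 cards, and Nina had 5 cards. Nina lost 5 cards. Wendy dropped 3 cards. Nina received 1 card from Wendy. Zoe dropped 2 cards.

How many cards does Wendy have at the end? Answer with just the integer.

Answer: 0

Derivation:
Tracking counts step by step:
Start: Wendy=4, Zoe=2, Nina=5
Event 1 (Nina -5): Nina: 5 -> 0. State: Wendy=4, Zoe=2, Nina=0
Event 2 (Wendy -3): Wendy: 4 -> 1. State: Wendy=1, Zoe=2, Nina=0
Event 3 (Wendy -> Nina, 1): Wendy: 1 -> 0, Nina: 0 -> 1. State: Wendy=0, Zoe=2, Nina=1
Event 4 (Zoe -2): Zoe: 2 -> 0. State: Wendy=0, Zoe=0, Nina=1

Wendy's final count: 0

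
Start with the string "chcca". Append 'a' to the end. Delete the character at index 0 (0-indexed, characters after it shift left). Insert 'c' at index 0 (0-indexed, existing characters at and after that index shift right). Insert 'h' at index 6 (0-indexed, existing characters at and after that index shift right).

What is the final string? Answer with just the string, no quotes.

Answer: chccaah

Derivation:
Applying each edit step by step:
Start: "chcca"
Op 1 (append 'a'): "chcca" -> "chccaa"
Op 2 (delete idx 0 = 'c'): "chccaa" -> "hccaa"
Op 3 (insert 'c' at idx 0): "hccaa" -> "chccaa"
Op 4 (insert 'h' at idx 6): "chccaa" -> "chccaah"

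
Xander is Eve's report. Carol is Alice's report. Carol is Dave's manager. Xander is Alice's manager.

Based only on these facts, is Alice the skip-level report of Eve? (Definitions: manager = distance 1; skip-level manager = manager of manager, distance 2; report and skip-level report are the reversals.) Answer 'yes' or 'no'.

Answer: yes

Derivation:
Reconstructing the manager chain from the given facts:
  Eve -> Xander -> Alice -> Carol -> Dave
(each arrow means 'manager of the next')
Positions in the chain (0 = top):
  position of Eve: 0
  position of Xander: 1
  position of Alice: 2
  position of Carol: 3
  position of Dave: 4

Alice is at position 2, Eve is at position 0; signed distance (j - i) = -2.
'skip-level report' requires j - i = -2. Actual distance is -2, so the relation HOLDS.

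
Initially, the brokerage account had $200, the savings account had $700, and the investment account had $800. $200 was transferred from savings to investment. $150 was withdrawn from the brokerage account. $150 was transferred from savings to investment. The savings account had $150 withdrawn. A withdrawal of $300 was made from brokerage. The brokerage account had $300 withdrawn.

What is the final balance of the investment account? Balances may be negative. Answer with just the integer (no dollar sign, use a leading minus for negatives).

Tracking account balances step by step:
Start: brokerage=200, savings=700, investment=800
Event 1 (transfer 200 savings -> investment): savings: 700 - 200 = 500, investment: 800 + 200 = 1000. Balances: brokerage=200, savings=500, investment=1000
Event 2 (withdraw 150 from brokerage): brokerage: 200 - 150 = 50. Balances: brokerage=50, savings=500, investment=1000
Event 3 (transfer 150 savings -> investment): savings: 500 - 150 = 350, investment: 1000 + 150 = 1150. Balances: brokerage=50, savings=350, investment=1150
Event 4 (withdraw 150 from savings): savings: 350 - 150 = 200. Balances: brokerage=50, savings=200, investment=1150
Event 5 (withdraw 300 from brokerage): brokerage: 50 - 300 = -250. Balances: brokerage=-250, savings=200, investment=1150
Event 6 (withdraw 300 from brokerage): brokerage: -250 - 300 = -550. Balances: brokerage=-550, savings=200, investment=1150

Final balance of investment: 1150

Answer: 1150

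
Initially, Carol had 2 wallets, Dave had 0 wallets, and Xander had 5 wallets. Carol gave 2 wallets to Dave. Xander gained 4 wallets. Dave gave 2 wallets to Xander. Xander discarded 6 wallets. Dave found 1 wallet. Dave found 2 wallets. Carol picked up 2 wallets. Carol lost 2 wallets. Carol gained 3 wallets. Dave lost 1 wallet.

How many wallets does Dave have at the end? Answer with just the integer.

Answer: 2

Derivation:
Tracking counts step by step:
Start: Carol=2, Dave=0, Xander=5
Event 1 (Carol -> Dave, 2): Carol: 2 -> 0, Dave: 0 -> 2. State: Carol=0, Dave=2, Xander=5
Event 2 (Xander +4): Xander: 5 -> 9. State: Carol=0, Dave=2, Xander=9
Event 3 (Dave -> Xander, 2): Dave: 2 -> 0, Xander: 9 -> 11. State: Carol=0, Dave=0, Xander=11
Event 4 (Xander -6): Xander: 11 -> 5. State: Carol=0, Dave=0, Xander=5
Event 5 (Dave +1): Dave: 0 -> 1. State: Carol=0, Dave=1, Xander=5
Event 6 (Dave +2): Dave: 1 -> 3. State: Carol=0, Dave=3, Xander=5
Event 7 (Carol +2): Carol: 0 -> 2. State: Carol=2, Dave=3, Xander=5
Event 8 (Carol -2): Carol: 2 -> 0. State: Carol=0, Dave=3, Xander=5
Event 9 (Carol +3): Carol: 0 -> 3. State: Carol=3, Dave=3, Xander=5
Event 10 (Dave -1): Dave: 3 -> 2. State: Carol=3, Dave=2, Xander=5

Dave's final count: 2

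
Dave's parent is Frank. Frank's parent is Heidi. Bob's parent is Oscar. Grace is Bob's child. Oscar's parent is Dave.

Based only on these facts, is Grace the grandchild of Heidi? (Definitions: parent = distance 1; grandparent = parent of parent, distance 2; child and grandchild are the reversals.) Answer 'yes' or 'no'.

Reconstructing the parent chain from the given facts:
  Heidi -> Frank -> Dave -> Oscar -> Bob -> Grace
(each arrow means 'parent of the next')
Positions in the chain (0 = top):
  position of Heidi: 0
  position of Frank: 1
  position of Dave: 2
  position of Oscar: 3
  position of Bob: 4
  position of Grace: 5

Grace is at position 5, Heidi is at position 0; signed distance (j - i) = -5.
'grandchild' requires j - i = -2. Actual distance is -5, so the relation does NOT hold.

Answer: no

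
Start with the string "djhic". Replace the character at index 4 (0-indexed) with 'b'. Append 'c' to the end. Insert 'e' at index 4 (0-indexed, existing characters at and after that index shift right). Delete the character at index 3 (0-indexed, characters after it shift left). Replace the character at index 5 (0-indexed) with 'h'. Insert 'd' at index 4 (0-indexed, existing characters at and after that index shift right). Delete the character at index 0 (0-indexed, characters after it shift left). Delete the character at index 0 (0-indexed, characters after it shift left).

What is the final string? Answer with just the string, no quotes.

Answer: hedbh

Derivation:
Applying each edit step by step:
Start: "djhic"
Op 1 (replace idx 4: 'c' -> 'b'): "djhic" -> "djhib"
Op 2 (append 'c'): "djhib" -> "djhibc"
Op 3 (insert 'e' at idx 4): "djhibc" -> "djhiebc"
Op 4 (delete idx 3 = 'i'): "djhiebc" -> "djhebc"
Op 5 (replace idx 5: 'c' -> 'h'): "djhebc" -> "djhebh"
Op 6 (insert 'd' at idx 4): "djhebh" -> "djhedbh"
Op 7 (delete idx 0 = 'd'): "djhedbh" -> "jhedbh"
Op 8 (delete idx 0 = 'j'): "jhedbh" -> "hedbh"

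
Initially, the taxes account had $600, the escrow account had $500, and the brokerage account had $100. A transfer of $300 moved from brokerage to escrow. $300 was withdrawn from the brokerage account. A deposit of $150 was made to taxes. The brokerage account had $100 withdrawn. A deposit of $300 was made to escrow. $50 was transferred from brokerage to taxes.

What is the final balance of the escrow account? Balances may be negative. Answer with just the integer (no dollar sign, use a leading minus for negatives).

Answer: 1100

Derivation:
Tracking account balances step by step:
Start: taxes=600, escrow=500, brokerage=100
Event 1 (transfer 300 brokerage -> escrow): brokerage: 100 - 300 = -200, escrow: 500 + 300 = 800. Balances: taxes=600, escrow=800, brokerage=-200
Event 2 (withdraw 300 from brokerage): brokerage: -200 - 300 = -500. Balances: taxes=600, escrow=800, brokerage=-500
Event 3 (deposit 150 to taxes): taxes: 600 + 150 = 750. Balances: taxes=750, escrow=800, brokerage=-500
Event 4 (withdraw 100 from brokerage): brokerage: -500 - 100 = -600. Balances: taxes=750, escrow=800, brokerage=-600
Event 5 (deposit 300 to escrow): escrow: 800 + 300 = 1100. Balances: taxes=750, escrow=1100, brokerage=-600
Event 6 (transfer 50 brokerage -> taxes): brokerage: -600 - 50 = -650, taxes: 750 + 50 = 800. Balances: taxes=800, escrow=1100, brokerage=-650

Final balance of escrow: 1100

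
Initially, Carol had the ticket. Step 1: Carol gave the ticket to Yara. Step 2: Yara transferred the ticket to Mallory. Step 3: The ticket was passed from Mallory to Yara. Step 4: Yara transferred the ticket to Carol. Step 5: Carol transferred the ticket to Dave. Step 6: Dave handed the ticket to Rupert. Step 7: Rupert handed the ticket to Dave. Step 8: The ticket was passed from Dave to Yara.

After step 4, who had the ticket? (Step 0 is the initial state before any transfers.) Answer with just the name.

Tracking the ticket holder through step 4:
After step 0 (start): Carol
After step 1: Yara
After step 2: Mallory
After step 3: Yara
After step 4: Carol

At step 4, the holder is Carol.

Answer: Carol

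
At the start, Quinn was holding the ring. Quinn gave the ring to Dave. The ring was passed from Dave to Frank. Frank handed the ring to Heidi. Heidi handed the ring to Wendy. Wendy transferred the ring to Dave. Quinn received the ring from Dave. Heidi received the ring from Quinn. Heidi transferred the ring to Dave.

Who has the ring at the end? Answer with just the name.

Tracking the ring through each event:
Start: Quinn has the ring.
After event 1: Dave has the ring.
After event 2: Frank has the ring.
After event 3: Heidi has the ring.
After event 4: Wendy has the ring.
After event 5: Dave has the ring.
After event 6: Quinn has the ring.
After event 7: Heidi has the ring.
After event 8: Dave has the ring.

Answer: Dave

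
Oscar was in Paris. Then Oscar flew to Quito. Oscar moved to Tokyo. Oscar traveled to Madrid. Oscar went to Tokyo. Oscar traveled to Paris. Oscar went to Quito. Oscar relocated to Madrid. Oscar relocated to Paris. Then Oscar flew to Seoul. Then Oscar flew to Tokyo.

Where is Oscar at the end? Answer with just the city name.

Tracking Oscar's location:
Start: Oscar is in Paris.
After move 1: Paris -> Quito. Oscar is in Quito.
After move 2: Quito -> Tokyo. Oscar is in Tokyo.
After move 3: Tokyo -> Madrid. Oscar is in Madrid.
After move 4: Madrid -> Tokyo. Oscar is in Tokyo.
After move 5: Tokyo -> Paris. Oscar is in Paris.
After move 6: Paris -> Quito. Oscar is in Quito.
After move 7: Quito -> Madrid. Oscar is in Madrid.
After move 8: Madrid -> Paris. Oscar is in Paris.
After move 9: Paris -> Seoul. Oscar is in Seoul.
After move 10: Seoul -> Tokyo. Oscar is in Tokyo.

Answer: Tokyo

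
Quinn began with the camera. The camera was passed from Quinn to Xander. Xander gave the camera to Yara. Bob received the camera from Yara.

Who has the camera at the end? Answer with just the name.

Tracking the camera through each event:
Start: Quinn has the camera.
After event 1: Xander has the camera.
After event 2: Yara has the camera.
After event 3: Bob has the camera.

Answer: Bob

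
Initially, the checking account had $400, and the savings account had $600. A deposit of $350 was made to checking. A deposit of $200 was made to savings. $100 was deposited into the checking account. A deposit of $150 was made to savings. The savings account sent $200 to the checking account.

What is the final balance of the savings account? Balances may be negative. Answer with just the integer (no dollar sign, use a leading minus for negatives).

Answer: 750

Derivation:
Tracking account balances step by step:
Start: checking=400, savings=600
Event 1 (deposit 350 to checking): checking: 400 + 350 = 750. Balances: checking=750, savings=600
Event 2 (deposit 200 to savings): savings: 600 + 200 = 800. Balances: checking=750, savings=800
Event 3 (deposit 100 to checking): checking: 750 + 100 = 850. Balances: checking=850, savings=800
Event 4 (deposit 150 to savings): savings: 800 + 150 = 950. Balances: checking=850, savings=950
Event 5 (transfer 200 savings -> checking): savings: 950 - 200 = 750, checking: 850 + 200 = 1050. Balances: checking=1050, savings=750

Final balance of savings: 750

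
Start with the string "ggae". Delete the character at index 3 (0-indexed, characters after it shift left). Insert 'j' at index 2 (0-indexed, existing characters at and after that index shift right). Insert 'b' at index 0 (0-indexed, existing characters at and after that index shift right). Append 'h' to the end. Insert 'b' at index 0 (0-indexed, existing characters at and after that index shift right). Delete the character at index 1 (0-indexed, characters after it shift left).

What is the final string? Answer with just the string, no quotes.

Answer: bggjah

Derivation:
Applying each edit step by step:
Start: "ggae"
Op 1 (delete idx 3 = 'e'): "ggae" -> "gga"
Op 2 (insert 'j' at idx 2): "gga" -> "ggja"
Op 3 (insert 'b' at idx 0): "ggja" -> "bggja"
Op 4 (append 'h'): "bggja" -> "bggjah"
Op 5 (insert 'b' at idx 0): "bggjah" -> "bbggjah"
Op 6 (delete idx 1 = 'b'): "bbggjah" -> "bggjah"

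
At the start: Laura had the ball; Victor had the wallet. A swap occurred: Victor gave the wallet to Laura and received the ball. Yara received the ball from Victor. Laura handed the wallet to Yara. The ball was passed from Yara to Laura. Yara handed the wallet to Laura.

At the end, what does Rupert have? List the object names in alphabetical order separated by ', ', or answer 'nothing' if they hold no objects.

Answer: nothing

Derivation:
Tracking all object holders:
Start: ball:Laura, wallet:Victor
Event 1 (swap wallet<->ball: now wallet:Laura, ball:Victor). State: ball:Victor, wallet:Laura
Event 2 (give ball: Victor -> Yara). State: ball:Yara, wallet:Laura
Event 3 (give wallet: Laura -> Yara). State: ball:Yara, wallet:Yara
Event 4 (give ball: Yara -> Laura). State: ball:Laura, wallet:Yara
Event 5 (give wallet: Yara -> Laura). State: ball:Laura, wallet:Laura

Final state: ball:Laura, wallet:Laura
Rupert holds: (nothing).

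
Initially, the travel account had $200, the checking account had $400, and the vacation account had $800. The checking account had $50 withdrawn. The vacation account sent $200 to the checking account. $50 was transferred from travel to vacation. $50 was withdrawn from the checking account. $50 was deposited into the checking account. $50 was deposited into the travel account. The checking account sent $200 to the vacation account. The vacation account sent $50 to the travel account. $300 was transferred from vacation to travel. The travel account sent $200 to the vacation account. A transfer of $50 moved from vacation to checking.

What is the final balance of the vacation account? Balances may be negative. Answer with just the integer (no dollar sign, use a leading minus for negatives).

Answer: 650

Derivation:
Tracking account balances step by step:
Start: travel=200, checking=400, vacation=800
Event 1 (withdraw 50 from checking): checking: 400 - 50 = 350. Balances: travel=200, checking=350, vacation=800
Event 2 (transfer 200 vacation -> checking): vacation: 800 - 200 = 600, checking: 350 + 200 = 550. Balances: travel=200, checking=550, vacation=600
Event 3 (transfer 50 travel -> vacation): travel: 200 - 50 = 150, vacation: 600 + 50 = 650. Balances: travel=150, checking=550, vacation=650
Event 4 (withdraw 50 from checking): checking: 550 - 50 = 500. Balances: travel=150, checking=500, vacation=650
Event 5 (deposit 50 to checking): checking: 500 + 50 = 550. Balances: travel=150, checking=550, vacation=650
Event 6 (deposit 50 to travel): travel: 150 + 50 = 200. Balances: travel=200, checking=550, vacation=650
Event 7 (transfer 200 checking -> vacation): checking: 550 - 200 = 350, vacation: 650 + 200 = 850. Balances: travel=200, checking=350, vacation=850
Event 8 (transfer 50 vacation -> travel): vacation: 850 - 50 = 800, travel: 200 + 50 = 250. Balances: travel=250, checking=350, vacation=800
Event 9 (transfer 300 vacation -> travel): vacation: 800 - 300 = 500, travel: 250 + 300 = 550. Balances: travel=550, checking=350, vacation=500
Event 10 (transfer 200 travel -> vacation): travel: 550 - 200 = 350, vacation: 500 + 200 = 700. Balances: travel=350, checking=350, vacation=700
Event 11 (transfer 50 vacation -> checking): vacation: 700 - 50 = 650, checking: 350 + 50 = 400. Balances: travel=350, checking=400, vacation=650

Final balance of vacation: 650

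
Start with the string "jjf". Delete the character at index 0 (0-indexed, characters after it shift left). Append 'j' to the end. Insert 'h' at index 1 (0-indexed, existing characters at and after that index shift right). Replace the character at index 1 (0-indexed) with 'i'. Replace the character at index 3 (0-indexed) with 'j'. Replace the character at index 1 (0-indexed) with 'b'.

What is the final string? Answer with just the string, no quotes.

Answer: jbfj

Derivation:
Applying each edit step by step:
Start: "jjf"
Op 1 (delete idx 0 = 'j'): "jjf" -> "jf"
Op 2 (append 'j'): "jf" -> "jfj"
Op 3 (insert 'h' at idx 1): "jfj" -> "jhfj"
Op 4 (replace idx 1: 'h' -> 'i'): "jhfj" -> "jifj"
Op 5 (replace idx 3: 'j' -> 'j'): "jifj" -> "jifj"
Op 6 (replace idx 1: 'i' -> 'b'): "jifj" -> "jbfj"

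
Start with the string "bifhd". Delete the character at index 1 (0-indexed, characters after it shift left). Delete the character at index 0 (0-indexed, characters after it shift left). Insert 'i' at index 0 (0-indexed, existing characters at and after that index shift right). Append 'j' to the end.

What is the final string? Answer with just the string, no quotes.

Applying each edit step by step:
Start: "bifhd"
Op 1 (delete idx 1 = 'i'): "bifhd" -> "bfhd"
Op 2 (delete idx 0 = 'b'): "bfhd" -> "fhd"
Op 3 (insert 'i' at idx 0): "fhd" -> "ifhd"
Op 4 (append 'j'): "ifhd" -> "ifhdj"

Answer: ifhdj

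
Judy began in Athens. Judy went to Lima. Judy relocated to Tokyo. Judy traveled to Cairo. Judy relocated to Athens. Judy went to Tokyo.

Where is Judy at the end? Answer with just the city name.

Answer: Tokyo

Derivation:
Tracking Judy's location:
Start: Judy is in Athens.
After move 1: Athens -> Lima. Judy is in Lima.
After move 2: Lima -> Tokyo. Judy is in Tokyo.
After move 3: Tokyo -> Cairo. Judy is in Cairo.
After move 4: Cairo -> Athens. Judy is in Athens.
After move 5: Athens -> Tokyo. Judy is in Tokyo.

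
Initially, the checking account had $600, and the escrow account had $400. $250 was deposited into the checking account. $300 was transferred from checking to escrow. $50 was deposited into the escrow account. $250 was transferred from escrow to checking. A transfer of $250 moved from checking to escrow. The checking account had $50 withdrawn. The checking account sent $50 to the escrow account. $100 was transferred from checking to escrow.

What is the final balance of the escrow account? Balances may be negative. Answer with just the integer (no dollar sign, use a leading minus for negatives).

Tracking account balances step by step:
Start: checking=600, escrow=400
Event 1 (deposit 250 to checking): checking: 600 + 250 = 850. Balances: checking=850, escrow=400
Event 2 (transfer 300 checking -> escrow): checking: 850 - 300 = 550, escrow: 400 + 300 = 700. Balances: checking=550, escrow=700
Event 3 (deposit 50 to escrow): escrow: 700 + 50 = 750. Balances: checking=550, escrow=750
Event 4 (transfer 250 escrow -> checking): escrow: 750 - 250 = 500, checking: 550 + 250 = 800. Balances: checking=800, escrow=500
Event 5 (transfer 250 checking -> escrow): checking: 800 - 250 = 550, escrow: 500 + 250 = 750. Balances: checking=550, escrow=750
Event 6 (withdraw 50 from checking): checking: 550 - 50 = 500. Balances: checking=500, escrow=750
Event 7 (transfer 50 checking -> escrow): checking: 500 - 50 = 450, escrow: 750 + 50 = 800. Balances: checking=450, escrow=800
Event 8 (transfer 100 checking -> escrow): checking: 450 - 100 = 350, escrow: 800 + 100 = 900. Balances: checking=350, escrow=900

Final balance of escrow: 900

Answer: 900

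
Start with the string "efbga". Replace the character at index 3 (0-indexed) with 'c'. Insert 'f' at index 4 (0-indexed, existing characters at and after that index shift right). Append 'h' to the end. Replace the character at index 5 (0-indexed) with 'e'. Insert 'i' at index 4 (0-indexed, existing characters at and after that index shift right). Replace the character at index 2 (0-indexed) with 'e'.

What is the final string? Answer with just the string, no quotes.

Answer: efecifeh

Derivation:
Applying each edit step by step:
Start: "efbga"
Op 1 (replace idx 3: 'g' -> 'c'): "efbga" -> "efbca"
Op 2 (insert 'f' at idx 4): "efbca" -> "efbcfa"
Op 3 (append 'h'): "efbcfa" -> "efbcfah"
Op 4 (replace idx 5: 'a' -> 'e'): "efbcfah" -> "efbcfeh"
Op 5 (insert 'i' at idx 4): "efbcfeh" -> "efbcifeh"
Op 6 (replace idx 2: 'b' -> 'e'): "efbcifeh" -> "efecifeh"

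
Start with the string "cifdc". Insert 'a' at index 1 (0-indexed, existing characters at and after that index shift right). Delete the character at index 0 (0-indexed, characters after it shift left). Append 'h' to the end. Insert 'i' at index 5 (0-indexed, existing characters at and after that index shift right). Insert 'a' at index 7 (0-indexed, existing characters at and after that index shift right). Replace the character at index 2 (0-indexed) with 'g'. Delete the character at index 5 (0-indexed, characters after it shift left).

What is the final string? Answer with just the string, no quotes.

Answer: aigdcha

Derivation:
Applying each edit step by step:
Start: "cifdc"
Op 1 (insert 'a' at idx 1): "cifdc" -> "caifdc"
Op 2 (delete idx 0 = 'c'): "caifdc" -> "aifdc"
Op 3 (append 'h'): "aifdc" -> "aifdch"
Op 4 (insert 'i' at idx 5): "aifdch" -> "aifdcih"
Op 5 (insert 'a' at idx 7): "aifdcih" -> "aifdciha"
Op 6 (replace idx 2: 'f' -> 'g'): "aifdciha" -> "aigdciha"
Op 7 (delete idx 5 = 'i'): "aigdciha" -> "aigdcha"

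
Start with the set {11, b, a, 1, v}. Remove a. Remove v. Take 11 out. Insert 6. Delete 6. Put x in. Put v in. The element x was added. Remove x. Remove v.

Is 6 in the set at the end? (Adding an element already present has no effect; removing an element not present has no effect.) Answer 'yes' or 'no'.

Answer: no

Derivation:
Tracking the set through each operation:
Start: {1, 11, a, b, v}
Event 1 (remove a): removed. Set: {1, 11, b, v}
Event 2 (remove v): removed. Set: {1, 11, b}
Event 3 (remove 11): removed. Set: {1, b}
Event 4 (add 6): added. Set: {1, 6, b}
Event 5 (remove 6): removed. Set: {1, b}
Event 6 (add x): added. Set: {1, b, x}
Event 7 (add v): added. Set: {1, b, v, x}
Event 8 (add x): already present, no change. Set: {1, b, v, x}
Event 9 (remove x): removed. Set: {1, b, v}
Event 10 (remove v): removed. Set: {1, b}

Final set: {1, b} (size 2)
6 is NOT in the final set.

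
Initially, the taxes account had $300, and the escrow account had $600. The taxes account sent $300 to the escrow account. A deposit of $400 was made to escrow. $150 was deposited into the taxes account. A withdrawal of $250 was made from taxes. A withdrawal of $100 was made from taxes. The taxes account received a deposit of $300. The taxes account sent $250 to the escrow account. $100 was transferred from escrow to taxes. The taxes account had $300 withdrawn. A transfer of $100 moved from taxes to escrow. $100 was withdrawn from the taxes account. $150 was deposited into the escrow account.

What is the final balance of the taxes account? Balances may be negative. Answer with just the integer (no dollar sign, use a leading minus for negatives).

Answer: -550

Derivation:
Tracking account balances step by step:
Start: taxes=300, escrow=600
Event 1 (transfer 300 taxes -> escrow): taxes: 300 - 300 = 0, escrow: 600 + 300 = 900. Balances: taxes=0, escrow=900
Event 2 (deposit 400 to escrow): escrow: 900 + 400 = 1300. Balances: taxes=0, escrow=1300
Event 3 (deposit 150 to taxes): taxes: 0 + 150 = 150. Balances: taxes=150, escrow=1300
Event 4 (withdraw 250 from taxes): taxes: 150 - 250 = -100. Balances: taxes=-100, escrow=1300
Event 5 (withdraw 100 from taxes): taxes: -100 - 100 = -200. Balances: taxes=-200, escrow=1300
Event 6 (deposit 300 to taxes): taxes: -200 + 300 = 100. Balances: taxes=100, escrow=1300
Event 7 (transfer 250 taxes -> escrow): taxes: 100 - 250 = -150, escrow: 1300 + 250 = 1550. Balances: taxes=-150, escrow=1550
Event 8 (transfer 100 escrow -> taxes): escrow: 1550 - 100 = 1450, taxes: -150 + 100 = -50. Balances: taxes=-50, escrow=1450
Event 9 (withdraw 300 from taxes): taxes: -50 - 300 = -350. Balances: taxes=-350, escrow=1450
Event 10 (transfer 100 taxes -> escrow): taxes: -350 - 100 = -450, escrow: 1450 + 100 = 1550. Balances: taxes=-450, escrow=1550
Event 11 (withdraw 100 from taxes): taxes: -450 - 100 = -550. Balances: taxes=-550, escrow=1550
Event 12 (deposit 150 to escrow): escrow: 1550 + 150 = 1700. Balances: taxes=-550, escrow=1700

Final balance of taxes: -550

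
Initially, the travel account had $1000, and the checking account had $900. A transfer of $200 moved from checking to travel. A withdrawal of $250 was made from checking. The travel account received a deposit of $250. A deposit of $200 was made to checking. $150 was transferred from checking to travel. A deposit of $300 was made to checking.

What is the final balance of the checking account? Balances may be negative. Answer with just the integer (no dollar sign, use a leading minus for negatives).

Answer: 800

Derivation:
Tracking account balances step by step:
Start: travel=1000, checking=900
Event 1 (transfer 200 checking -> travel): checking: 900 - 200 = 700, travel: 1000 + 200 = 1200. Balances: travel=1200, checking=700
Event 2 (withdraw 250 from checking): checking: 700 - 250 = 450. Balances: travel=1200, checking=450
Event 3 (deposit 250 to travel): travel: 1200 + 250 = 1450. Balances: travel=1450, checking=450
Event 4 (deposit 200 to checking): checking: 450 + 200 = 650. Balances: travel=1450, checking=650
Event 5 (transfer 150 checking -> travel): checking: 650 - 150 = 500, travel: 1450 + 150 = 1600. Balances: travel=1600, checking=500
Event 6 (deposit 300 to checking): checking: 500 + 300 = 800. Balances: travel=1600, checking=800

Final balance of checking: 800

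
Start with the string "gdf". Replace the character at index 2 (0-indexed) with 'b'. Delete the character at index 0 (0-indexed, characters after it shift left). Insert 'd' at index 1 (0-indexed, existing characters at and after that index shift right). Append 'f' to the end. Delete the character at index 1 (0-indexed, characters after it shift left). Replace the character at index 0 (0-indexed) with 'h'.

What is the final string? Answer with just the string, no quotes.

Applying each edit step by step:
Start: "gdf"
Op 1 (replace idx 2: 'f' -> 'b'): "gdf" -> "gdb"
Op 2 (delete idx 0 = 'g'): "gdb" -> "db"
Op 3 (insert 'd' at idx 1): "db" -> "ddb"
Op 4 (append 'f'): "ddb" -> "ddbf"
Op 5 (delete idx 1 = 'd'): "ddbf" -> "dbf"
Op 6 (replace idx 0: 'd' -> 'h'): "dbf" -> "hbf"

Answer: hbf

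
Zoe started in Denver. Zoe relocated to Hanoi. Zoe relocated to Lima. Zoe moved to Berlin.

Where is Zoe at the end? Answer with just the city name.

Answer: Berlin

Derivation:
Tracking Zoe's location:
Start: Zoe is in Denver.
After move 1: Denver -> Hanoi. Zoe is in Hanoi.
After move 2: Hanoi -> Lima. Zoe is in Lima.
After move 3: Lima -> Berlin. Zoe is in Berlin.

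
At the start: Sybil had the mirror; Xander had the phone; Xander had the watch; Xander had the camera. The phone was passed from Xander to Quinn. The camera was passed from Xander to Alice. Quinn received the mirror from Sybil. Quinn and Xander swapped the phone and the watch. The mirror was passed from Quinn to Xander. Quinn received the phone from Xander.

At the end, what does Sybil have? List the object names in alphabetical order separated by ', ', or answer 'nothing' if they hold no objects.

Answer: nothing

Derivation:
Tracking all object holders:
Start: mirror:Sybil, phone:Xander, watch:Xander, camera:Xander
Event 1 (give phone: Xander -> Quinn). State: mirror:Sybil, phone:Quinn, watch:Xander, camera:Xander
Event 2 (give camera: Xander -> Alice). State: mirror:Sybil, phone:Quinn, watch:Xander, camera:Alice
Event 3 (give mirror: Sybil -> Quinn). State: mirror:Quinn, phone:Quinn, watch:Xander, camera:Alice
Event 4 (swap phone<->watch: now phone:Xander, watch:Quinn). State: mirror:Quinn, phone:Xander, watch:Quinn, camera:Alice
Event 5 (give mirror: Quinn -> Xander). State: mirror:Xander, phone:Xander, watch:Quinn, camera:Alice
Event 6 (give phone: Xander -> Quinn). State: mirror:Xander, phone:Quinn, watch:Quinn, camera:Alice

Final state: mirror:Xander, phone:Quinn, watch:Quinn, camera:Alice
Sybil holds: (nothing).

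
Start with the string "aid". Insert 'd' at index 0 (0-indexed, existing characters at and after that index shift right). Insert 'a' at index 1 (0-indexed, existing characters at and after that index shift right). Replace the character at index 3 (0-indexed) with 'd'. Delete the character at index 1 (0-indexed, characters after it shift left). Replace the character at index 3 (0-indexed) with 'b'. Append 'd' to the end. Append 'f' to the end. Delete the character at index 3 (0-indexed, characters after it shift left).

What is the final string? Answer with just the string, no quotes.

Applying each edit step by step:
Start: "aid"
Op 1 (insert 'd' at idx 0): "aid" -> "daid"
Op 2 (insert 'a' at idx 1): "daid" -> "daaid"
Op 3 (replace idx 3: 'i' -> 'd'): "daaid" -> "daadd"
Op 4 (delete idx 1 = 'a'): "daadd" -> "dadd"
Op 5 (replace idx 3: 'd' -> 'b'): "dadd" -> "dadb"
Op 6 (append 'd'): "dadb" -> "dadbd"
Op 7 (append 'f'): "dadbd" -> "dadbdf"
Op 8 (delete idx 3 = 'b'): "dadbdf" -> "daddf"

Answer: daddf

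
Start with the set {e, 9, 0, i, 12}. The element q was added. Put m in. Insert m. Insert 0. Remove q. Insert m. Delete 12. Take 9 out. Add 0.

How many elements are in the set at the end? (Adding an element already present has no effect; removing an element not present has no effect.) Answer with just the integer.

Tracking the set through each operation:
Start: {0, 12, 9, e, i}
Event 1 (add q): added. Set: {0, 12, 9, e, i, q}
Event 2 (add m): added. Set: {0, 12, 9, e, i, m, q}
Event 3 (add m): already present, no change. Set: {0, 12, 9, e, i, m, q}
Event 4 (add 0): already present, no change. Set: {0, 12, 9, e, i, m, q}
Event 5 (remove q): removed. Set: {0, 12, 9, e, i, m}
Event 6 (add m): already present, no change. Set: {0, 12, 9, e, i, m}
Event 7 (remove 12): removed. Set: {0, 9, e, i, m}
Event 8 (remove 9): removed. Set: {0, e, i, m}
Event 9 (add 0): already present, no change. Set: {0, e, i, m}

Final set: {0, e, i, m} (size 4)

Answer: 4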